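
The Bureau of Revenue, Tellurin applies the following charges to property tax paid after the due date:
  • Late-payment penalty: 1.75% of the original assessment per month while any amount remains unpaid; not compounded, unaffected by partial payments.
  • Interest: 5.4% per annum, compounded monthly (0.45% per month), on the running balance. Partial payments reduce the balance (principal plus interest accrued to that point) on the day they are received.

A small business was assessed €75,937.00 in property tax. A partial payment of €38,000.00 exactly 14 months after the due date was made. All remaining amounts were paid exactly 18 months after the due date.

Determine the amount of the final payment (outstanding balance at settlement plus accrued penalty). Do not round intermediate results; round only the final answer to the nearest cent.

Balance at month 14: €75,937.0000 × (1 + 0.0045)^14 = €80,863.5142…
After €38,000.00 payment: €80,863.5142… − €38,000.00 = €42,863.5142…
Balance at month 18: €42,863.5142… × (1 + 0.0045)^4 = €43,640.2810…
Penalty: 18 × 1.75% × €75,937.00 = €23,920.16…
Final settlement = outstanding balance + penalty = €43,640.2810… + €23,920.16… = €67,560.44

€67,560.44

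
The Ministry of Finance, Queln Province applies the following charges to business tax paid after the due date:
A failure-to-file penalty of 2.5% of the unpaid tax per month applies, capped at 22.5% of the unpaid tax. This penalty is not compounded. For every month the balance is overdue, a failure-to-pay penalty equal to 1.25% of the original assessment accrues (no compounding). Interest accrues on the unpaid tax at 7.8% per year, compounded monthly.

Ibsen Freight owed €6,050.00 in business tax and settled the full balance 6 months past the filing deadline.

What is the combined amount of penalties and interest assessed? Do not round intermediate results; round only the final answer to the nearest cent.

€1,601.07

Failure-to-file: 6 × 2.5% × €6,050.00 = €907.50 (under the 22.5% cap)
Failure-to-pay penalty: 6 × 1.25% × €6,050.00 = €453.75
Interest (7.8%/yr ÷ 12 = 0.65%/month): €6,050.00 × ((1 + 0.0065)^6 − 1) = €239.8176…
Penalties + interest = €1,361.2500 + €239.8176… = €1,601.07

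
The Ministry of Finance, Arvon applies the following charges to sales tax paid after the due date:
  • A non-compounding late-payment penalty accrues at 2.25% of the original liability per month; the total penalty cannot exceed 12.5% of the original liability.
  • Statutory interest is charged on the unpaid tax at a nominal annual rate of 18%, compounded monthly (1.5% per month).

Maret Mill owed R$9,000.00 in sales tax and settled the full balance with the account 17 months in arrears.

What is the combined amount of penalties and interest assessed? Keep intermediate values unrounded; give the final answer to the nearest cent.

R$3,717.18

Penalty (uncapped): 17 × 2.25% × R$9,000.00 = R$3,442.50; cap = 12.5% × R$9,000.00 = R$1,125.00 → penalty = R$1,125.00
Interest: R$9,000.00 × ((1 + 0.015)^17 − 1) = R$9,000.00 × 0.2880203… = R$2,592.1830…
Penalties + interest = R$1,125.0000 + R$2,592.1830… = R$3,717.18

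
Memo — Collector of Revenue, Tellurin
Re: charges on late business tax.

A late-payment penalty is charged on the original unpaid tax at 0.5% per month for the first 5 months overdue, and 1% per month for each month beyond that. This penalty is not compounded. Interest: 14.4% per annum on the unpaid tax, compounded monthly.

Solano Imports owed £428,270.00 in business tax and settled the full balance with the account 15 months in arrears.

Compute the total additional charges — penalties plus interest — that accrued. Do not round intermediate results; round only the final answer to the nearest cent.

Penalty, months 1–5: 5 × 0.5% × £428,270.00 = £10,706.75
Penalty, months 6–15: 10 × 1% × £428,270.00 = £42,827.00
Interest (14.4%/yr ÷ 12 = 1.2%/month): £428,270.00 × ((1 + 0.012)^15 − 1) = £83,913.2140…
Penalties + interest = £53,533.7500 + £83,913.2140… = £137,446.96

£137,446.96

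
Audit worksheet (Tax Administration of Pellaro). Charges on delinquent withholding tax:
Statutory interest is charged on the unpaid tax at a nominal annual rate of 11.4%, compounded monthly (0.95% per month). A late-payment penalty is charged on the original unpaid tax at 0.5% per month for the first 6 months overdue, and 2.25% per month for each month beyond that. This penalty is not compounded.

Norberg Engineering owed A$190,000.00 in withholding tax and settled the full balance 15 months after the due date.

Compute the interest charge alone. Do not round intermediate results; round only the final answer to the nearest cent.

Interest: A$190,000.00 × ((1 + 0.0095)^15 − 1) = A$190,000.00 × 0.1523777… = A$28,951.7648…

A$28,951.76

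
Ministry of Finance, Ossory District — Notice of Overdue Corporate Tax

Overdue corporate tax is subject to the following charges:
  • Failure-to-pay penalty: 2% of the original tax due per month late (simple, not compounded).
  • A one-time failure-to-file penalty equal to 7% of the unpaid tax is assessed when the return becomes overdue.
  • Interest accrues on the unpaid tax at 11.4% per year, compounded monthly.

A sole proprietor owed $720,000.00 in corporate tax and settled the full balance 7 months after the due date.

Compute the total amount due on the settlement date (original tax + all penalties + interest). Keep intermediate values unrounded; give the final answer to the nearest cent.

$920,466.39

Failure-to-file penalty: 7% × $720,000.00 = $50,400.00
Failure-to-pay penalty = 2% × $720,000.00 × 7 mo = $100,800.00
Interest (11.4%/yr ÷ 12 = 0.95%/month): $720,000.00 × ((1 + 0.0095)^7 − 1) = $49,266.3923…
Total = $720,000.00 + $151,200.0000 + $49,266.3923… = $920,466.39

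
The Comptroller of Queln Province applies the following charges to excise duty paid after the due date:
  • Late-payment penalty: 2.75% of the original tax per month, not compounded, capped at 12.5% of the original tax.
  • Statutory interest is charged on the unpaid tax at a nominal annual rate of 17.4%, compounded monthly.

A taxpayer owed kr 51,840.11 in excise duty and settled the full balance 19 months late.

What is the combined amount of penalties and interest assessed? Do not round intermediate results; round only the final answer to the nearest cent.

Penalty (uncapped): 19 × 2.75% × kr 51,840.11 = kr 27,086.46…; cap = 12.5% × kr 51,840.11 = kr 6,480.01… → penalty = kr 6,480.01…
Interest (17.4%/yr ÷ 12 = 1.45%/month): kr 51,840.11 × ((1 + 0.0145)^19 − 1) = kr 16,308.1686…
Penalties + interest = kr 6,480.0138… + kr 16,308.1686… = kr 22,788.18

kr 22,788.18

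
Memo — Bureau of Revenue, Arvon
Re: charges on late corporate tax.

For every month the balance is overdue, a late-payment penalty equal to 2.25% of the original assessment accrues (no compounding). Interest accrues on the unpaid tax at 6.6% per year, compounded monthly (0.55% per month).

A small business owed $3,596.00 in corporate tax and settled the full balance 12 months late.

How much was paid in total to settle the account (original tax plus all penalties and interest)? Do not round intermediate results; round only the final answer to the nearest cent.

Late-payment penalty: 12 × 2.25% × $3,596.00 = $970.92
Interest: $3,596.00 × ((1 + 0.0055)^12 − 1) = $3,596.00 × 0.0680336… = $244.6487…
Total = $3,596.00 + $970.9200 + $244.6487… = $4,811.57

$4,811.57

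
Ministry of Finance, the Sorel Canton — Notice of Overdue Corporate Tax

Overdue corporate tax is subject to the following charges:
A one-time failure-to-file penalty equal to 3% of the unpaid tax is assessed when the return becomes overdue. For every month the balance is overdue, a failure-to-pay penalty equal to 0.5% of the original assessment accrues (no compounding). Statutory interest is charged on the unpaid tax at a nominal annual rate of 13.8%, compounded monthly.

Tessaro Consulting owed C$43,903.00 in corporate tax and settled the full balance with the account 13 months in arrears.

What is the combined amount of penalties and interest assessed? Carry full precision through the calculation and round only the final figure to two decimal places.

Failure-to-file penalty: 3% × C$43,903.00 = C$1,317.09
Failure-to-pay penalty = 0.5% × C$43,903.00 × 13 mo = C$2,853.70…
Interest (13.8%/yr ÷ 12 = 1.15%/month): C$43,903.00 × ((1 + 0.0115)^13 − 1) = C$7,036.0370…
Penalties + interest = C$4,170.7850 + C$7,036.0370… = C$11,206.82

C$11,206.82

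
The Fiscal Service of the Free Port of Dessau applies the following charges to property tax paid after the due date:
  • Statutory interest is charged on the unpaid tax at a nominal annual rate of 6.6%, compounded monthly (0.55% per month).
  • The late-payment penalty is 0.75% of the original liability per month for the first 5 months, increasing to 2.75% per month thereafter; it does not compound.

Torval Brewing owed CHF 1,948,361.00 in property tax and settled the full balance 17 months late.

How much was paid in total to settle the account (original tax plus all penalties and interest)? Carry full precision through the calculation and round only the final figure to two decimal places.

Penalty, months 1–5: 5 × 0.75% × CHF 1,948,361.00 = CHF 73,063.54…
Penalty, months 6–17: 12 × 2.75% × CHF 1,948,361.00 = CHF 642,959.13
Interest: CHF 1,948,361.00 × ((1 + 0.0055)^17 − 1) = CHF 1,948,361.00 × 0.0977293… = CHF 190,412.0431…
Total = CHF 1,948,361.00 + CHF 716,022.6675 + CHF 190,412.0431… = CHF 2,854,795.71

CHF 2,854,795.71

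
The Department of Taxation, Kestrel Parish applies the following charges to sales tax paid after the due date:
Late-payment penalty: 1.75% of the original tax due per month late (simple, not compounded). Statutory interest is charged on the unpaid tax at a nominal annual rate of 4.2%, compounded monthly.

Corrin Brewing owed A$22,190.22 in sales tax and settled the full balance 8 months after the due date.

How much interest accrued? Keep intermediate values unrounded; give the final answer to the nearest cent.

Interest (4.2%/yr ÷ 12 = 0.35%/month): A$22,190.22 × ((1 + 0.0035)^8 − 1) = A$628.9909…

A$628.99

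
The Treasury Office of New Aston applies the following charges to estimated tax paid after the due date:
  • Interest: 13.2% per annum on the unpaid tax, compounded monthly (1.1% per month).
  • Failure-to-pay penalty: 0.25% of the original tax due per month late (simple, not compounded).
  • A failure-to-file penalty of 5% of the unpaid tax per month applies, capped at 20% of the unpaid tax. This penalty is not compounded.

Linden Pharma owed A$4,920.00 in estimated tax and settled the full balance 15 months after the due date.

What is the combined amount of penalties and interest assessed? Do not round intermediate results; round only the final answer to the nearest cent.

Failure-to-file: 15 × 5% × A$4,920.00 = A$3,690.00, capped at 20% × A$4,920.00 = A$984.00
Failure-to-pay penalty: 15 × 0.25% × A$4,920.00 = A$184.50
Interest: A$4,920.00 × ((1 + 0.011)^15 − 1) = A$4,920.00 × 0.1783311… = A$877.3889…
Penalties + interest = A$1,168.5000 + A$877.3889… = A$2,045.89

A$2,045.89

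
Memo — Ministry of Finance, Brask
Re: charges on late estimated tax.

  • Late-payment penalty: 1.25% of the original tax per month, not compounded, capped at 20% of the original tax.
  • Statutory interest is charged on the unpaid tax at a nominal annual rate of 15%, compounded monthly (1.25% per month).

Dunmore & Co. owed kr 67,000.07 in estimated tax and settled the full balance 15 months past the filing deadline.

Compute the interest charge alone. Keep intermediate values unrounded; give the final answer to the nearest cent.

Interest: kr 67,000.07 × ((1 + 0.0125)^15 − 1) = kr 67,000.07 × 0.2048292… = kr 13,723.5696…

kr 13,723.57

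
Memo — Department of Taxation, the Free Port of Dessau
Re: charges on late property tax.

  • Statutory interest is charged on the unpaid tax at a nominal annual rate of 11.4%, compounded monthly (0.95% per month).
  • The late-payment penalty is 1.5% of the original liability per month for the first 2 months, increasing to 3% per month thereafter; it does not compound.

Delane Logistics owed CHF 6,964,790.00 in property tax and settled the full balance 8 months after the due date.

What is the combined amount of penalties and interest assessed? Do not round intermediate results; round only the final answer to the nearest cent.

CHF 2,009,868.37

Penalty, months 1–2: 2 × 1.5% × CHF 6,964,790.00 = CHF 208,943.70
Penalty, months 3–8: 6 × 3% × CHF 6,964,790.00 = CHF 1,253,662.20
Interest: CHF 6,964,790.00 × ((1 + 0.0095)^8 − 1) = CHF 6,964,790.00 × 0.0785756… = CHF 547,262.4661…
Penalties + interest = CHF 1,462,605.9000 + CHF 547,262.4661… = CHF 2,009,868.37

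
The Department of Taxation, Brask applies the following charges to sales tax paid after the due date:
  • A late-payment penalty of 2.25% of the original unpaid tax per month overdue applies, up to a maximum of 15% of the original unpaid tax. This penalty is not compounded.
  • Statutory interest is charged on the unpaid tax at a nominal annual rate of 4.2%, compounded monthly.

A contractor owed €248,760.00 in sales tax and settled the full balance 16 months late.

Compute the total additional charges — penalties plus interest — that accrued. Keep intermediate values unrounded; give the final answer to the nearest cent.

€51,616.28

Penalty (uncapped): 16 × 2.25% × €248,760.00 = €89,553.60; cap = 15% × €248,760.00 = €37,314.00 → penalty = €37,314.00
Interest (4.2%/yr ÷ 12 = 0.35%/month): €248,760.00 × ((1 + 0.0035)^16 − 1) = €14,302.2784…
Penalties + interest = €37,314.0000 + €14,302.2784… = €51,616.28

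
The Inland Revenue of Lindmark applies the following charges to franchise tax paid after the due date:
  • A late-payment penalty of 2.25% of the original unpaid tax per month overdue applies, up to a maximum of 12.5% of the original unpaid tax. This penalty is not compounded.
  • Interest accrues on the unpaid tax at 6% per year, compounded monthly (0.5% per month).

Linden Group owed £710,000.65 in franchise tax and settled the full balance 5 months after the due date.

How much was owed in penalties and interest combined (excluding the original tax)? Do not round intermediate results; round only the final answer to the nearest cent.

£97,803.48

Penalty: 5 × 2.25% × £710,000.65 = £79,875.07… (below the 12.5% cap of £88,750.08…)
Interest: £710,000.65 × ((1 + 0.005)^5 − 1) = £710,000.65 × 0.0252513… = £17,928.4061…
Penalties + interest = £79,875.0731… + £17,928.4061… = £97,803.48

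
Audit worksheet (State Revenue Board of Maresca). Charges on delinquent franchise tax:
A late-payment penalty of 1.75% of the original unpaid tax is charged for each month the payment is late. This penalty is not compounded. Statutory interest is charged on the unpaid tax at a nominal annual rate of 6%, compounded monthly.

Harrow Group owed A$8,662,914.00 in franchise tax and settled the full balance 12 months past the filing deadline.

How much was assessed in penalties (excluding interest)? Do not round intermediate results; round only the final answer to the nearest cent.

Late-payment penalty: 12 × 1.75% × A$8,662,914.00 = A$1,819,211.94

A$1,819,211.94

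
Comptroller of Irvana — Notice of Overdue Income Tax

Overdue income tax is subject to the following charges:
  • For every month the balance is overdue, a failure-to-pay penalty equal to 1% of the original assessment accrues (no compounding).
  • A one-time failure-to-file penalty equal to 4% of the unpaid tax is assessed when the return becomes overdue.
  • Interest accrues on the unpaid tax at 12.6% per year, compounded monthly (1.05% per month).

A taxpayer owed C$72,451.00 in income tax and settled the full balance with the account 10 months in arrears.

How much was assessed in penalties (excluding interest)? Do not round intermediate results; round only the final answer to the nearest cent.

Failure-to-file penalty: 4% × C$72,451.00 = C$2,898.04
Failure-to-pay penalty: 10 × 1% × C$72,451.00 = C$7,245.10
Total penalty = C$2,898.04 + C$7,245.10 = C$10,143.14

C$10,143.14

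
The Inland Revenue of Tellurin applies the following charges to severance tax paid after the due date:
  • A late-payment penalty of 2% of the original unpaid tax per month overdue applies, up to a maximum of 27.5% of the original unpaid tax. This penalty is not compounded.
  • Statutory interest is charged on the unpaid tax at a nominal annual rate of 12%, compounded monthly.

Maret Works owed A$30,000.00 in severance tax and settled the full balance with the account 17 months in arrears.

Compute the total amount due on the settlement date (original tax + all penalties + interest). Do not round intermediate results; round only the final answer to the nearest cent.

A$43,779.13

Penalty (uncapped): 17 × 2% × A$30,000.00 = A$10,200.00; cap = 27.5% × A$30,000.00 = A$8,250.00 → penalty = A$8,250.00
Interest (12%/yr ÷ 12 = 1%/month): A$30,000.00 × ((1 + 0.01)^17 − 1) = A$5,529.1329…
Total = A$30,000.00 + A$8,250.0000 + A$5,529.1329… = A$43,779.13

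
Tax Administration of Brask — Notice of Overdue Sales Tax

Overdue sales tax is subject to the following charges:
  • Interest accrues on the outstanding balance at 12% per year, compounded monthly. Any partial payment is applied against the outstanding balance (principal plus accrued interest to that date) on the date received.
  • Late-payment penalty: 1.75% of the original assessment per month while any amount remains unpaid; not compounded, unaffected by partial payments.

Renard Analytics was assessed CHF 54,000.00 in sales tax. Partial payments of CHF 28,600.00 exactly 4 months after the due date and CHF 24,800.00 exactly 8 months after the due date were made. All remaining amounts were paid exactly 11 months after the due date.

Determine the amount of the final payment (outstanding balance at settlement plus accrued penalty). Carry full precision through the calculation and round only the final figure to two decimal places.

CHF 14,426.55

Monthly rate = 12% ÷ 12 = 1%
Balance at month 4: CHF 54,000.0000 × (1 + 0.01)^4 = CHF 56,192.6165…
After CHF 28,600.00 payment: CHF 56,192.6165… − CHF 28,600.00 = CHF 27,592.6165…
Balance at month 8: CHF 27,592.6165… × (1 + 0.01)^4 = CHF 28,712.9874…
After CHF 24,800.00 payment: CHF 28,712.9874… − CHF 24,800.00 = CHF 3,912.9874…
Balance at month 11: CHF 3,912.9874… × (1 + 0.01)^3 = CHF 4,031.5548…
Penalty: 11 × 1.75% × CHF 54,000.00 = CHF 10,395.00
Final settlement = outstanding balance + penalty = CHF 4,031.5548… + CHF 10,395.00 = CHF 14,426.55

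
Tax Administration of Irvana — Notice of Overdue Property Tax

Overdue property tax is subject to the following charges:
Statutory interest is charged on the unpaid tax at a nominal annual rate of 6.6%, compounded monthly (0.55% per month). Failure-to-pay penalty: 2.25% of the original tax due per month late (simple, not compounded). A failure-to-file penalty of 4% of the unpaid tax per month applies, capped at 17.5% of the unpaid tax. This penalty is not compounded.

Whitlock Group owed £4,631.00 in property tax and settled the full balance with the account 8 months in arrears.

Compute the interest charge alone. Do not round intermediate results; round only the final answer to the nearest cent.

£207.73

Interest: £4,631.00 × ((1 + 0.0055)^8 − 1) = £4,631.00 × 0.0448564… = £207.7299…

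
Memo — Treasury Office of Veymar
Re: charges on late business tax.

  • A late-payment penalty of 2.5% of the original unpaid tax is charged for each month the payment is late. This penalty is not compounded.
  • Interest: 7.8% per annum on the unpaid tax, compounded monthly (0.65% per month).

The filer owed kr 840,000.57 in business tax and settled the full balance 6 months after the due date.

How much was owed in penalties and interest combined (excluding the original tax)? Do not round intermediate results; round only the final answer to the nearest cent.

kr 159,297.09

Late-payment penalty = 2.5% × kr 840,000.57 × 6 mo = kr 126,000.09…
Interest: kr 840,000.57 × ((1 + 0.0065)^6 − 1) = kr 840,000.57 × 0.0396393… = kr 33,297.0088…
Penalties + interest = kr 126,000.0855 + kr 33,297.0088… = kr 159,297.09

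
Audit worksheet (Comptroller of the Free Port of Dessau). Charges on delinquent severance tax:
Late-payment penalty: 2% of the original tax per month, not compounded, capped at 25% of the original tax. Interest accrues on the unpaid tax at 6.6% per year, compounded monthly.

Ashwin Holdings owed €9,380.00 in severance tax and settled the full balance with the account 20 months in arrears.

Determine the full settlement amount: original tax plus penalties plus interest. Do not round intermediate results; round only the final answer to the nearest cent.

€12,812.53

Penalty (uncapped): 20 × 2% × €9,380.00 = €3,752.00; cap = 25% × €9,380.00 = €2,345.00 → penalty = €2,345.00
Interest (6.6%/yr ÷ 12 = 0.55%/month): €9,380.00 × ((1 + 0.0055)^20 − 1) = €1,087.5330…
Total = €9,380.00 + €2,345.0000 + €1,087.5330… = €12,812.53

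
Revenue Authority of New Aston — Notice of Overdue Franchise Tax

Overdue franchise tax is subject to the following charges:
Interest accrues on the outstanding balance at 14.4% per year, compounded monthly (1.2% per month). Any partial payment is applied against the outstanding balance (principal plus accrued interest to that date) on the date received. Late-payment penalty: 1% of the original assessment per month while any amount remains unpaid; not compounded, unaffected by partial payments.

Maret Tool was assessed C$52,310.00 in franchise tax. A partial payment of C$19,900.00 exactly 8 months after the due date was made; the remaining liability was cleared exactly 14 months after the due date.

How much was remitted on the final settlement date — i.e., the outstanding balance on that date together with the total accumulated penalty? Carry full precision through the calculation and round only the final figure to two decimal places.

Balance at month 8: C$52,310.0000 × (1 + 0.012)^8 = C$57,547.8125…
After C$19,900.00 payment: C$57,547.8125… − C$19,900.00 = C$37,647.8125…
Balance at month 14: C$37,647.8125… × (1 + 0.012)^6 = C$40,441.0872…
Penalty: 14 × 1% × C$52,310.00 = C$7,323.40
Final settlement = outstanding balance + penalty = C$40,441.0872… + C$7,323.40 = C$47,764.49

C$47,764.49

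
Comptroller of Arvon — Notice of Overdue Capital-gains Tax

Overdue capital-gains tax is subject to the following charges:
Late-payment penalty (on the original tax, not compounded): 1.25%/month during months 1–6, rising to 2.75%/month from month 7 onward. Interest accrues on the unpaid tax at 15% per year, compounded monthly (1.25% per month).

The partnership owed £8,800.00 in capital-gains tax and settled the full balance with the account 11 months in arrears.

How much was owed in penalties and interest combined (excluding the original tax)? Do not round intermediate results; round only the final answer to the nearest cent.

£3,158.53

Penalty, months 1–6: 6 × 1.25% × £8,800.00 = £660.00
Penalty, months 7–11: 5 × 2.75% × £8,800.00 = £1,210.00
Interest: £8,800.00 × ((1 + 0.0125)^11 − 1) = £8,800.00 × 0.1464242… = £1,288.5331…
Penalties + interest = £1,870.0000 + £1,288.5331… = £3,158.53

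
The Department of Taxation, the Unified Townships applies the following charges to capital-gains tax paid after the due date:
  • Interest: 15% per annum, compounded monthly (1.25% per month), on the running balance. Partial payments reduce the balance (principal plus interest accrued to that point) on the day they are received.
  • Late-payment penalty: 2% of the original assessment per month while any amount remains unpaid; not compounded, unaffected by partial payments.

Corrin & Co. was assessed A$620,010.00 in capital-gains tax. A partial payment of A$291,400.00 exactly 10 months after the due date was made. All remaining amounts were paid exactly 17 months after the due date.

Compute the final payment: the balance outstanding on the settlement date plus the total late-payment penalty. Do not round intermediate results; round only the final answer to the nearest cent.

A$658,727.59

Balance at month 10: A$620,010.0000 × (1 + 0.0125)^10 = A$702,019.2371…
After A$291,400.00 payment: A$702,019.2371… − A$291,400.00 = A$410,619.2371…
Balance at month 17: A$410,619.2371… × (1 + 0.0125)^7 = A$447,924.1879…
Penalty: 17 × 2% × A$620,010.00 = A$210,803.40
Final settlement = outstanding balance + penalty = A$447,924.1879… + A$210,803.40 = A$658,727.59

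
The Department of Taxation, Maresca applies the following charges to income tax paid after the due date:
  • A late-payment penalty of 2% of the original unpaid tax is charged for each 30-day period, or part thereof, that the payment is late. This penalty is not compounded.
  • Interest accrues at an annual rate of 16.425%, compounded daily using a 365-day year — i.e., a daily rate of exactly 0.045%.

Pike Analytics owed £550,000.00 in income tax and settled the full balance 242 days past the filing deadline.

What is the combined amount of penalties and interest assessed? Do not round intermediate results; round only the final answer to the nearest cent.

Penalty periods: ⌈242/30⌉ = 9; penalty = 9 × 2% × £550,000.00 = £99,000.00
Interest: £550,000.00 × ((1 + 0.00045)^242 − 1) = £550,000.00 × 0.11502353… = £63,262.9397…
Penalties + interest = £99,000.0000 + £63,262.9397… = £162,262.94

£162,262.94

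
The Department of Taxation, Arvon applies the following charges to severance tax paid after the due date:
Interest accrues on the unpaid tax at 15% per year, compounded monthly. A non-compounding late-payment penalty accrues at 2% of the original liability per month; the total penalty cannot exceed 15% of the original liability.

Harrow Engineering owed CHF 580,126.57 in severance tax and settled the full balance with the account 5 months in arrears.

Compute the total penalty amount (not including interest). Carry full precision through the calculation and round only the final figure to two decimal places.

CHF 58,012.66

Penalty: 5 × 2% × CHF 580,126.57 = CHF 58,012.66… (below the 15% cap of CHF 87,018.99…)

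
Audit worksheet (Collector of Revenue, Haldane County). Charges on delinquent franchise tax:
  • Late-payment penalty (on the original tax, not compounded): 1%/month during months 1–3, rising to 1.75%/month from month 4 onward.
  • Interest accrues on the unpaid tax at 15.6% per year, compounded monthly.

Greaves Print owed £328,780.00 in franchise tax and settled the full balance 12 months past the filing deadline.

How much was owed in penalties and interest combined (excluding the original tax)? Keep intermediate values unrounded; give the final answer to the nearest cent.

£116,766.80

Penalty, months 1–3: 3 × 1% × £328,780.00 = £9,863.40
Penalty, months 4–12: 9 × 1.75% × £328,780.00 = £51,782.85
Interest (15.6%/yr ÷ 12 = 1.3%/month): £328,780.00 × ((1 + 0.013)^12 − 1) = £55,120.5510…
Penalties + interest = £61,646.2500 + £55,120.5510… = £116,766.80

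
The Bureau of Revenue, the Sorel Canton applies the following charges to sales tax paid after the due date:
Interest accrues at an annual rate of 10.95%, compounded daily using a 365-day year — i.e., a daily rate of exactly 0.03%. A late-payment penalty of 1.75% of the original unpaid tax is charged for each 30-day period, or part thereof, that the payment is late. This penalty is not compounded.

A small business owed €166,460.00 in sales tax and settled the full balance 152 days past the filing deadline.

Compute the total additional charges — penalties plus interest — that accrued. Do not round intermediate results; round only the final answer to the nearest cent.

Penalty periods: ⌈152/30⌉ = 6; penalty = 6 × 1.75% × €166,460.00 = €17,478.30
Interest: €166,460.00 × ((1 + 0.0003)^152 − 1) = €166,460.00 × 0.04664851… = €7,765.1105…
Penalties + interest = €17,478.3000 + €7,765.1105… = €25,243.41

€25,243.41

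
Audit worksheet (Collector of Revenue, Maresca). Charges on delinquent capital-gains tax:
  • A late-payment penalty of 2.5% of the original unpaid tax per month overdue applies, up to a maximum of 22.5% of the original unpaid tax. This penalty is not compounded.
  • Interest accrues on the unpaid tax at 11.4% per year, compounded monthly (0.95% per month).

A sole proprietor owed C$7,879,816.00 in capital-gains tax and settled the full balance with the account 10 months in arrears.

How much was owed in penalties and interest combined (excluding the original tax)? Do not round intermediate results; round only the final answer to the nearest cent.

Penalty (uncapped): 10 × 2.5% × C$7,879,816.00 = C$1,969,954.00; cap = 22.5% × C$7,879,816.00 = C$1,772,958.60 → penalty = C$1,772,958.60
Interest: C$7,879,816.00 × ((1 + 0.0095)^10 − 1) = C$7,879,816.00 × 0.0991659… = C$781,408.7706…
Penalties + interest = C$1,772,958.6000 + C$781,408.7706… = C$2,554,367.37

C$2,554,367.37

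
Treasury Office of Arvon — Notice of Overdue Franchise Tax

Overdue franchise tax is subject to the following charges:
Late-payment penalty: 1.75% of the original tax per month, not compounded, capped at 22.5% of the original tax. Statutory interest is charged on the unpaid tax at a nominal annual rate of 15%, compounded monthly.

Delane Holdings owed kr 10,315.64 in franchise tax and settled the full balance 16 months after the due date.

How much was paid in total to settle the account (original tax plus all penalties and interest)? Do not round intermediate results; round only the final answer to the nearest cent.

Penalty (uncapped): 16 × 1.75% × kr 10,315.64 = kr 2,888.38…; cap = 22.5% × kr 10,315.64 = kr 2,321.02… → penalty = kr 2,321.02…
Interest (15%/yr ÷ 12 = 1.25%/month): kr 10,315.64 × ((1 + 0.0125)^16 − 1) = kr 2,268.3014…
Total = kr 10,315.64 + kr 2,321.0190 + kr 2,268.3014… = kr 14,904.96

kr 14,904.96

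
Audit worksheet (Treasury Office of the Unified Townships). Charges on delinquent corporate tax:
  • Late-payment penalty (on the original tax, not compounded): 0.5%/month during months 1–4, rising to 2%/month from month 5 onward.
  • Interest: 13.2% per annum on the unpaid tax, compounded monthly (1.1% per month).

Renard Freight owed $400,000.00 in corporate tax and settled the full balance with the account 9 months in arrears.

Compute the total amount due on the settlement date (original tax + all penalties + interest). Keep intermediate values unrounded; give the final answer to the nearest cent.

$489,387.87

Penalty, months 1–4: 4 × 0.5% × $400,000.00 = $8,000.00
Penalty, months 5–9: 5 × 2% × $400,000.00 = $40,000.00
Interest: $400,000.00 × ((1 + 0.011)^9 − 1) = $400,000.00 × 0.1034697… = $41,387.8677…
Total = $400,000.00 + $48,000.0000 + $41,387.8677… = $489,387.87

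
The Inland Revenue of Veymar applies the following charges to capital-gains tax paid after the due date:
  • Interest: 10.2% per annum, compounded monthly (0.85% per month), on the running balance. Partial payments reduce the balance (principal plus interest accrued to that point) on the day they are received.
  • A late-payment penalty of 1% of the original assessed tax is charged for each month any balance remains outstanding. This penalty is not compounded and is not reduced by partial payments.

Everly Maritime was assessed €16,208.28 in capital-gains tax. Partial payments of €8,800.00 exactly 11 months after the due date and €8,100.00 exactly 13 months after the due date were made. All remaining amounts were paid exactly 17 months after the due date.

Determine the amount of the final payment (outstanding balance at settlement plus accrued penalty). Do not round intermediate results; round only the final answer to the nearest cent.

Balance at month 11: €16,208.2800 × (1 + 0.0085)^11 = €17,789.8325…
After €8,800.00 payment: €17,789.8325… − €8,800.00 = €8,989.8325…
Balance at month 13: €8,989.8325… × (1 + 0.0085)^2 = €9,143.3092…
After €8,100.00 payment: €9,143.3092… − €8,100.00 = €1,043.3092…
Balance at month 17: €1,043.3092… × (1 + 0.0085)^4 = €1,079.2365…
Penalty: 17 × 1% × €16,208.28 = €2,755.41…
Final settlement = outstanding balance + penalty = €1,079.2365… + €2,755.41… = €3,834.64

€3,834.64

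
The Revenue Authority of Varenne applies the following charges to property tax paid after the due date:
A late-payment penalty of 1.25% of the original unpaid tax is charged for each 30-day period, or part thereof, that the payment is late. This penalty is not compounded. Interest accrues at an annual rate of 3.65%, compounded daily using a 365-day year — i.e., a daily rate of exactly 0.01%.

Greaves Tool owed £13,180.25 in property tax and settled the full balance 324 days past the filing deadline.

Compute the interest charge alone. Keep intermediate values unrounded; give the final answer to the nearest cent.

Interest: £13,180.25 × ((1 + 0.0001)^324 − 1) = £13,180.25 × 0.03292892… = £434.0114…

£434.01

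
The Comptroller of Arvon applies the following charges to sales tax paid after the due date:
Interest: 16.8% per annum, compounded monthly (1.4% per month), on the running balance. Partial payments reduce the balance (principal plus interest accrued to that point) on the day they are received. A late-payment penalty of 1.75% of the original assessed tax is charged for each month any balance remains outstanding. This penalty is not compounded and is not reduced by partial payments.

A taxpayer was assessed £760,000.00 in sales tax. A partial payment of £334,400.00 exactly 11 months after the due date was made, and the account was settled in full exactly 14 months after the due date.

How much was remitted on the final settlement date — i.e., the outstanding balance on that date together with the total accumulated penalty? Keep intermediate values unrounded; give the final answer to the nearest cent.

£760,862.18

Balance at month 11: £760,000.0000 × (1 + 0.014)^11 = £885,586.7238…
After £334,400.00 payment: £885,586.7238… − £334,400.00 = £551,186.7238…
Balance at month 14: £551,186.7238… × (1 + 0.014)^3 = £574,662.1765…
Penalty: 14 × 1.75% × £760,000.00 = £186,200.00
Final settlement = outstanding balance + penalty = £574,662.1765… + £186,200.00 = £760,862.18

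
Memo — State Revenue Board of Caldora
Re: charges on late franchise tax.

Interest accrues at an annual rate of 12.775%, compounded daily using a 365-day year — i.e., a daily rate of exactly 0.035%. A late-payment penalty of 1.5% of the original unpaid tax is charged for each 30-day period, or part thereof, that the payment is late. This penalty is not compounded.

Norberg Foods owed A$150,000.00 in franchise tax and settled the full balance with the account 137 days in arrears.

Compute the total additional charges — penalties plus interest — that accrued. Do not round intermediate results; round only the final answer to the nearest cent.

A$18,616.41

Penalty periods: ⌈137/30⌉ = 5; penalty = 5 × 1.5% × A$150,000.00 = A$11,250.00
Interest: A$150,000.00 × ((1 + 0.00035)^137 − 1) = A$150,000.00 × 0.04910940… = A$7,366.4095…
Penalties + interest = A$11,250.0000 + A$7,366.4095… = A$18,616.41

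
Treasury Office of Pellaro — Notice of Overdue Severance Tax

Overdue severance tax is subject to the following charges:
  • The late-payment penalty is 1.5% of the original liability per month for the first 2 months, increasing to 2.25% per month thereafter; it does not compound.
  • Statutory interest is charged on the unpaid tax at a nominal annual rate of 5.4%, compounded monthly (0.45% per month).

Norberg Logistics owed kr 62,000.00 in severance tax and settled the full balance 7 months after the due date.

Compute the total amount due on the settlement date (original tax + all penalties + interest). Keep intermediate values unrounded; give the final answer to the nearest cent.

Penalty, months 1–2: 2 × 1.5% × kr 62,000.00 = kr 1,860.00
Penalty, months 3–7: 5 × 2.25% × kr 62,000.00 = kr 6,975.00
Interest: kr 62,000.00 × ((1 + 0.0045)^7 − 1) = kr 62,000.00 × 0.0319285… = kr 1,979.5641…
Total = kr 62,000.00 + kr 8,835.0000 + kr 1,979.5641… = kr 72,814.56

kr 72,814.56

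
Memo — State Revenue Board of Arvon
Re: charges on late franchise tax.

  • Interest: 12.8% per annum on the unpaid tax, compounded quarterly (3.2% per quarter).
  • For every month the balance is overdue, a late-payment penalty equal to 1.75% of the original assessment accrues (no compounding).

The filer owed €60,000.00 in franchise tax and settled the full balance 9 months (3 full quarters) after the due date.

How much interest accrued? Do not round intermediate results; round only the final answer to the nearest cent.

Interest: €60,000.00 × ((1 + 0.032)^3 − 1) = €60,000.00 × 0.0991048… = €5,946.2861…

€5,946.29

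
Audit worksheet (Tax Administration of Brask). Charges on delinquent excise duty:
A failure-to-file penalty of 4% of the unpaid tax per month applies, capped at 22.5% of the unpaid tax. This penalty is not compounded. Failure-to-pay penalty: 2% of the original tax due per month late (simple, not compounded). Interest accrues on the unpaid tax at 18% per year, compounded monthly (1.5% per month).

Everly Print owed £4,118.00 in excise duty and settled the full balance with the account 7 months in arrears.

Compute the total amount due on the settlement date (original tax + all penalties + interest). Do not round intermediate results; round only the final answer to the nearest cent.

£6,073.41

Failure-to-file: 7 × 4% × £4,118.00 = £1,153.04, capped at 22.5% × £4,118.00 = £926.55
Failure-to-pay penalty = 2% × £4,118.00 × 7 mo = £576.52
Interest: £4,118.00 × ((1 + 0.015)^7 − 1) = £4,118.00 × 0.1098449… = £452.3414…
Total = £4,118.00 + £1,503.0700 + £452.3414… = £6,073.41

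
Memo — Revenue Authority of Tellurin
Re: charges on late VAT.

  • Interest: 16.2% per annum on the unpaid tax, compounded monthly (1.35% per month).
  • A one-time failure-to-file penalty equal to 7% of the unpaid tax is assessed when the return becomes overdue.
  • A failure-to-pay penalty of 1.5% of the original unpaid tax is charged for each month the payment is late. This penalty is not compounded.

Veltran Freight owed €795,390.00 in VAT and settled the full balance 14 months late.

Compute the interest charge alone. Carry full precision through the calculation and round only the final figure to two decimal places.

Interest: €795,390.00 × ((1 + 0.0135)^14 − 1) = €795,390.00 × 0.2065145… = €164,259.5610…

€164,259.56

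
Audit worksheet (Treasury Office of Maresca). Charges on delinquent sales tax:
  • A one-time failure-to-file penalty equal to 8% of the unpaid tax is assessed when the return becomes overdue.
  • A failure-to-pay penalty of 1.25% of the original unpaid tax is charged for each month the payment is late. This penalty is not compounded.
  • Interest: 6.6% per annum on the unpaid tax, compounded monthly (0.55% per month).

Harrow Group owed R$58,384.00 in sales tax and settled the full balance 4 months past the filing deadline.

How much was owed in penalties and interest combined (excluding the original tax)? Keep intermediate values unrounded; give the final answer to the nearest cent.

R$8,885.00

Failure-to-file penalty: 8% × R$58,384.00 = R$4,670.72
Failure-to-pay penalty = 1.25% × R$58,384.00 × 4 mo = R$2,919.20
Interest: R$58,384.00 × ((1 + 0.0055)^4 − 1) = R$58,384.00 × 0.0221822… = R$1,295.0836…
Penalties + interest = R$7,589.9200 + R$1,295.0836… = R$8,885.00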